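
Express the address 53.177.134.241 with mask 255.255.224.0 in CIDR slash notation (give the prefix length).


Binary: 11111111.11111111.11100000.00000000
Count leading 1s
Prefix: /19


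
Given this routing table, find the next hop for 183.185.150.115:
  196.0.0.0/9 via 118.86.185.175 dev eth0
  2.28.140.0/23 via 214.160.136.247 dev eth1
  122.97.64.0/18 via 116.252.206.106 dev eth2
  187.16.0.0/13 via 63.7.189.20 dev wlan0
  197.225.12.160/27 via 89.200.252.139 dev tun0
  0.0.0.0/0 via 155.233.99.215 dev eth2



Longest prefix match for 183.185.150.115:
  /9 196.0.0.0: no
  /23 2.28.140.0: no
  /18 122.97.64.0: no
  /13 187.16.0.0: no
  /27 197.225.12.160: no
  /0 0.0.0.0: MATCH
Selected: next-hop 155.233.99.215 via eth2 (matched /0)


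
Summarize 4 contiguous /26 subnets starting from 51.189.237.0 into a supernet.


Original prefix: /26
Number of subnets: 4 = 2^2
New prefix = 26 - 2 = 24
Supernet: 51.189.237.0/24


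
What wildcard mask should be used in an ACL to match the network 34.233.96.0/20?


Subnet mask: 255.255.240.0
Wildcard = 255.255.255.255 - subnet mask
255 - 255 = 0
255 - 255 = 0
255 - 240 = 15
255 - 0 = 255
Wildcard: 0.0.15.255


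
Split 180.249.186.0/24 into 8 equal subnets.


New prefix = 24 + 3 = 27
Each subnet has 32 addresses
  180.249.186.0/27
  180.249.186.32/27
  180.249.186.64/27
  180.249.186.96/27
  180.249.186.128/27
  180.249.186.160/27
  180.249.186.192/27
  180.249.186.224/27
Subnets: 180.249.186.0/27, 180.249.186.32/27, 180.249.186.64/27, 180.249.186.96/27, 180.249.186.128/27, 180.249.186.160/27, 180.249.186.192/27, 180.249.186.224/27


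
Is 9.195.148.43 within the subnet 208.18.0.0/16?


Subnet network: 208.18.0.0
Test IP AND mask: 9.195.0.0
No, 9.195.148.43 is not in 208.18.0.0/16


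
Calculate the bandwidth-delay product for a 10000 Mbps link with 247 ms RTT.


BDP = bandwidth * RTT
= 10000 Mbps * 247 ms
= 10000 * 1e6 * 247 / 1000 bits
= 2470000000 bits
= 308750000 bytes
= 301513.6719 KB
BDP = 2470000000 bits (308750000 bytes)


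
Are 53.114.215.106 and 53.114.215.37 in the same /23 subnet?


Mask: 255.255.254.0
53.114.215.106 AND mask = 53.114.214.0
53.114.215.37 AND mask = 53.114.214.0
Yes, same subnet (53.114.214.0)


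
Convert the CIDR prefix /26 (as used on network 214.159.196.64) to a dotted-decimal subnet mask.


/26 means 26 network bits, 6 host bits
Binary: 11111111111111111111111111000000
Mask: 255.255.255.192


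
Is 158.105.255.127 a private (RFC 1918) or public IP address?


RFC 1918 private ranges:
  10.0.0.0/8 (10.0.0.0 - 10.255.255.255)
  172.16.0.0/12 (172.16.0.0 - 172.31.255.255)
  192.168.0.0/16 (192.168.0.0 - 192.168.255.255)
Public (not in any RFC 1918 range)


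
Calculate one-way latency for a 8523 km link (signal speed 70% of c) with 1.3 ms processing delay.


Speed = 0.7 * 3e5 km/s = 210000 km/s
Propagation delay = 8523 / 210000 = 0.0406 s = 40.5857 ms
Processing delay = 1.3 ms
Total one-way latency = 41.8857 ms


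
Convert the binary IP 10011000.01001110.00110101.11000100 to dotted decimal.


10011000 = 152
01001110 = 78
00110101 = 53
11000100 = 196
IP: 152.78.53.196


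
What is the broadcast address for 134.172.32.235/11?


Network: 134.160.0.0/11
Host bits = 21
Set all host bits to 1:
Broadcast: 134.191.255.255


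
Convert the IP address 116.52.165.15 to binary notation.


116 = 01110100
52 = 00110100
165 = 10100101
15 = 00001111
Binary: 01110100.00110100.10100101.00001111


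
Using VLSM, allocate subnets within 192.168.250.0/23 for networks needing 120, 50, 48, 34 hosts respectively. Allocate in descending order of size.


120 hosts -> /25 (126 usable): 192.168.250.0/25
50 hosts -> /26 (62 usable): 192.168.250.128/26
48 hosts -> /26 (62 usable): 192.168.250.192/26
34 hosts -> /26 (62 usable): 192.168.251.0/26
Allocation: 192.168.250.0/25 (120 hosts, 126 usable); 192.168.250.128/26 (50 hosts, 62 usable); 192.168.250.192/26 (48 hosts, 62 usable); 192.168.251.0/26 (34 hosts, 62 usable)


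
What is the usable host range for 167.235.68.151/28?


Network: 167.235.68.144
Broadcast: 167.235.68.159
First usable = network + 1
Last usable = broadcast - 1
Range: 167.235.68.145 to 167.235.68.158


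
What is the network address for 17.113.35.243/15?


IP:   00010001.01110001.00100011.11110011
Mask: 11111111.11111110.00000000.00000000
AND operation:
Net:  00010001.01110000.00000000.00000000
Network: 17.112.0.0/15


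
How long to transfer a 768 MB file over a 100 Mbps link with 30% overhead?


Effective throughput = 100 * (1 - 30/100) = 70 Mbps
File size in Mb = 768 * 8 = 6144 Mb
Time = 6144 / 70
Time = 87.7714 seconds


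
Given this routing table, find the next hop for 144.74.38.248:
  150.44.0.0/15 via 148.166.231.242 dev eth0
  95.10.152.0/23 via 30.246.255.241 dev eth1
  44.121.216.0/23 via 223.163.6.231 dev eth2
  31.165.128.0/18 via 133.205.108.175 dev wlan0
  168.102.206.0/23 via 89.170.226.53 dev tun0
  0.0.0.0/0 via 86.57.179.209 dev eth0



Longest prefix match for 144.74.38.248:
  /15 150.44.0.0: no
  /23 95.10.152.0: no
  /23 44.121.216.0: no
  /18 31.165.128.0: no
  /23 168.102.206.0: no
  /0 0.0.0.0: MATCH
Selected: next-hop 86.57.179.209 via eth0 (matched /0)


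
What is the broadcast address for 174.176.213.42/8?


Network: 174.0.0.0/8
Host bits = 24
Set all host bits to 1:
Broadcast: 174.255.255.255


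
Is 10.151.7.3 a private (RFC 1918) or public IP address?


RFC 1918 private ranges:
  10.0.0.0/8 (10.0.0.0 - 10.255.255.255)
  172.16.0.0/12 (172.16.0.0 - 172.31.255.255)
  192.168.0.0/16 (192.168.0.0 - 192.168.255.255)
Private (in 10.0.0.0/8)


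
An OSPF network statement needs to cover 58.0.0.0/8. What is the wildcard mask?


Subnet mask: 255.0.0.0
Wildcard = 255.255.255.255 - subnet mask
255 - 255 = 0
255 - 0 = 255
255 - 0 = 255
255 - 0 = 255
Wildcard: 0.255.255.255


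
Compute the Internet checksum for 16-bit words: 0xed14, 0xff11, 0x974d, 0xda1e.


Sum all words (with carry folding):
+ 0xed14 = 0xed14
+ 0xff11 = 0xec26
+ 0x974d = 0x8374
+ 0xda1e = 0x5d93
One's complement: ~0x5d93
Checksum = 0xa26c


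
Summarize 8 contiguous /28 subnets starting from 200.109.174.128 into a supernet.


Original prefix: /28
Number of subnets: 8 = 2^3
New prefix = 28 - 3 = 25
Supernet: 200.109.174.128/25


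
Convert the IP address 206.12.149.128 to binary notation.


206 = 11001110
12 = 00001100
149 = 10010101
128 = 10000000
Binary: 11001110.00001100.10010101.10000000


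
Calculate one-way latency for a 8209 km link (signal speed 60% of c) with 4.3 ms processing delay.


Speed = 0.6 * 3e5 km/s = 180000 km/s
Propagation delay = 8209 / 180000 = 0.0456 s = 45.6056 ms
Processing delay = 4.3 ms
Total one-way latency = 49.9056 ms


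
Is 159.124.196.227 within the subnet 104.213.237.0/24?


Subnet network: 104.213.237.0
Test IP AND mask: 159.124.196.0
No, 159.124.196.227 is not in 104.213.237.0/24


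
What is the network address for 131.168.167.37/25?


IP:   10000011.10101000.10100111.00100101
Mask: 11111111.11111111.11111111.10000000
AND operation:
Net:  10000011.10101000.10100111.00000000
Network: 131.168.167.0/25


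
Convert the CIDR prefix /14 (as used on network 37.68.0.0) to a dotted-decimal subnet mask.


/14 means 14 network bits, 18 host bits
Binary: 11111111111111000000000000000000
Mask: 255.252.0.0


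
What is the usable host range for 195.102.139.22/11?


Network: 195.96.0.0
Broadcast: 195.127.255.255
First usable = network + 1
Last usable = broadcast - 1
Range: 195.96.0.1 to 195.127.255.254


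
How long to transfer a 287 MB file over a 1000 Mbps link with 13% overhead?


Effective throughput = 1000 * (1 - 13/100) = 870 Mbps
File size in Mb = 287 * 8 = 2296 Mb
Time = 2296 / 870
Time = 2.6391 seconds


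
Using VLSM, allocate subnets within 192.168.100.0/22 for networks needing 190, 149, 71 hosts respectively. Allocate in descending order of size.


190 hosts -> /24 (254 usable): 192.168.100.0/24
149 hosts -> /24 (254 usable): 192.168.101.0/24
71 hosts -> /25 (126 usable): 192.168.102.0/25
Allocation: 192.168.100.0/24 (190 hosts, 254 usable); 192.168.101.0/24 (149 hosts, 254 usable); 192.168.102.0/25 (71 hosts, 126 usable)


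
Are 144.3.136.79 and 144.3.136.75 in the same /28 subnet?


Mask: 255.255.255.240
144.3.136.79 AND mask = 144.3.136.64
144.3.136.75 AND mask = 144.3.136.64
Yes, same subnet (144.3.136.64)


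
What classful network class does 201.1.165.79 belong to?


First octet: 201
Binary: 11001001
110xxxxx -> Class C (192-223)
Class C, default mask 255.255.255.0 (/24)


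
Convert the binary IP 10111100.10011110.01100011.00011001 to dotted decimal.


10111100 = 188
10011110 = 158
01100011 = 99
00011001 = 25
IP: 188.158.99.25


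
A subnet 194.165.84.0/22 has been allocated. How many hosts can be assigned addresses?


Host bits = 32 - 22 = 10
Total addresses = 2^10 = 1024
Usable = total - 2 (network and broadcast)
Usable hosts: 1022


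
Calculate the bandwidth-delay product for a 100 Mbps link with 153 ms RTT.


BDP = bandwidth * RTT
= 100 Mbps * 153 ms
= 100 * 1e6 * 153 / 1000 bits
= 15300000 bits
= 1912500 bytes
= 1867.6758 KB
BDP = 15300000 bits (1912500 bytes)


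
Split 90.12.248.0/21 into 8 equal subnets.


New prefix = 21 + 3 = 24
Each subnet has 256 addresses
  90.12.248.0/24
  90.12.249.0/24
  90.12.250.0/24
  90.12.251.0/24
  90.12.252.0/24
  90.12.253.0/24
  90.12.254.0/24
  90.12.255.0/24
Subnets: 90.12.248.0/24, 90.12.249.0/24, 90.12.250.0/24, 90.12.251.0/24, 90.12.252.0/24, 90.12.253.0/24, 90.12.254.0/24, 90.12.255.0/24


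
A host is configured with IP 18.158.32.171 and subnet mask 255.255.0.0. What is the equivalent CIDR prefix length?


Binary: 11111111.11111111.00000000.00000000
Count leading 1s
Prefix: /16


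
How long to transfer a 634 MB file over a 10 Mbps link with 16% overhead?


Effective throughput = 10 * (1 - 16/100) = 8.4 Mbps
File size in Mb = 634 * 8 = 5072 Mb
Time = 5072 / 8.4
Time = 603.8095 seconds


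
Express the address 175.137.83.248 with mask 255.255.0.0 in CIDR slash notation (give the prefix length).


Binary: 11111111.11111111.00000000.00000000
Count leading 1s
Prefix: /16


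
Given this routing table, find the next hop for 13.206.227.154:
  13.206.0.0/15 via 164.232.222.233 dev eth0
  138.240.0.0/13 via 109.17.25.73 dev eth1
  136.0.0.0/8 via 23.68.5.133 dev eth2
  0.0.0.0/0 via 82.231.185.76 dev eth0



Longest prefix match for 13.206.227.154:
  /15 13.206.0.0: MATCH
  /13 138.240.0.0: no
  /8 136.0.0.0: no
  /0 0.0.0.0: MATCH
Selected: next-hop 164.232.222.233 via eth0 (matched /15)


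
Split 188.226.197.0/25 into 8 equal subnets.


New prefix = 25 + 3 = 28
Each subnet has 16 addresses
  188.226.197.0/28
  188.226.197.16/28
  188.226.197.32/28
  188.226.197.48/28
  188.226.197.64/28
  188.226.197.80/28
  188.226.197.96/28
  188.226.197.112/28
Subnets: 188.226.197.0/28, 188.226.197.16/28, 188.226.197.32/28, 188.226.197.48/28, 188.226.197.64/28, 188.226.197.80/28, 188.226.197.96/28, 188.226.197.112/28


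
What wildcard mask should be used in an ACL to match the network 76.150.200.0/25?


Subnet mask: 255.255.255.128
Wildcard = 255.255.255.255 - subnet mask
255 - 255 = 0
255 - 255 = 0
255 - 255 = 0
255 - 128 = 127
Wildcard: 0.0.0.127


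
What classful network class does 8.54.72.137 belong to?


First octet: 8
Binary: 00001000
0xxxxxxx -> Class A (1-126)
Class A, default mask 255.0.0.0 (/8)


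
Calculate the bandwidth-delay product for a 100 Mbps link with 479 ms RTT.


BDP = bandwidth * RTT
= 100 Mbps * 479 ms
= 100 * 1e6 * 479 / 1000 bits
= 47900000 bits
= 5987500 bytes
= 5847.168 KB
BDP = 47900000 bits (5987500 bytes)


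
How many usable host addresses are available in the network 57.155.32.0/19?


Host bits = 32 - 19 = 13
Total addresses = 2^13 = 8192
Usable = total - 2 (network and broadcast)
Usable hosts: 8190


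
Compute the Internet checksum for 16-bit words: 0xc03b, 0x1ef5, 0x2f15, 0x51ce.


Sum all words (with carry folding):
+ 0xc03b = 0xc03b
+ 0x1ef5 = 0xdf30
+ 0x2f15 = 0x0e46
+ 0x51ce = 0x6014
One's complement: ~0x6014
Checksum = 0x9feb


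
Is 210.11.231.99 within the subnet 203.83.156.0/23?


Subnet network: 203.83.156.0
Test IP AND mask: 210.11.230.0
No, 210.11.231.99 is not in 203.83.156.0/23


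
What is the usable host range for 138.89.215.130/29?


Network: 138.89.215.128
Broadcast: 138.89.215.135
First usable = network + 1
Last usable = broadcast - 1
Range: 138.89.215.129 to 138.89.215.134


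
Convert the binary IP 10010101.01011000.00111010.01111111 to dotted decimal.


10010101 = 149
01011000 = 88
00111010 = 58
01111111 = 127
IP: 149.88.58.127


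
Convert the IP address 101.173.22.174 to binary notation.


101 = 01100101
173 = 10101101
22 = 00010110
174 = 10101110
Binary: 01100101.10101101.00010110.10101110


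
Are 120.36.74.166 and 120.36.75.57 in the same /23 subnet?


Mask: 255.255.254.0
120.36.74.166 AND mask = 120.36.74.0
120.36.75.57 AND mask = 120.36.74.0
Yes, same subnet (120.36.74.0)


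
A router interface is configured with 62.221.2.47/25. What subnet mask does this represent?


/25 means 25 network bits, 7 host bits
Binary: 11111111111111111111111110000000
Mask: 255.255.255.128


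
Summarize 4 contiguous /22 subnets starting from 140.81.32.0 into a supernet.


Original prefix: /22
Number of subnets: 4 = 2^2
New prefix = 22 - 2 = 20
Supernet: 140.81.32.0/20


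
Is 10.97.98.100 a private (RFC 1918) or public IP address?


RFC 1918 private ranges:
  10.0.0.0/8 (10.0.0.0 - 10.255.255.255)
  172.16.0.0/12 (172.16.0.0 - 172.31.255.255)
  192.168.0.0/16 (192.168.0.0 - 192.168.255.255)
Private (in 10.0.0.0/8)


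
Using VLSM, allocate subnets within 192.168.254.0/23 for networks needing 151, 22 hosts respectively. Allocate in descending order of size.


151 hosts -> /24 (254 usable): 192.168.254.0/24
22 hosts -> /27 (30 usable): 192.168.255.0/27
Allocation: 192.168.254.0/24 (151 hosts, 254 usable); 192.168.255.0/27 (22 hosts, 30 usable)


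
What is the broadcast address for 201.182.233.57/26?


Network: 201.182.233.0/26
Host bits = 6
Set all host bits to 1:
Broadcast: 201.182.233.63


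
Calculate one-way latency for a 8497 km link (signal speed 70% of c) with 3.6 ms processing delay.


Speed = 0.7 * 3e5 km/s = 210000 km/s
Propagation delay = 8497 / 210000 = 0.0405 s = 40.4619 ms
Processing delay = 3.6 ms
Total one-way latency = 44.0619 ms


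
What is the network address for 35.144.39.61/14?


IP:   00100011.10010000.00100111.00111101
Mask: 11111111.11111100.00000000.00000000
AND operation:
Net:  00100011.10010000.00000000.00000000
Network: 35.144.0.0/14


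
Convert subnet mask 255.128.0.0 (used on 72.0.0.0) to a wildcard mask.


Subnet mask: 255.128.0.0
Wildcard = 255.255.255.255 - subnet mask
255 - 255 = 0
255 - 128 = 127
255 - 0 = 255
255 - 0 = 255
Wildcard: 0.127.255.255


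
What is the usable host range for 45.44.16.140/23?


Network: 45.44.16.0
Broadcast: 45.44.17.255
First usable = network + 1
Last usable = broadcast - 1
Range: 45.44.16.1 to 45.44.17.254


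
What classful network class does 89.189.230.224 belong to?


First octet: 89
Binary: 01011001
0xxxxxxx -> Class A (1-126)
Class A, default mask 255.0.0.0 (/8)


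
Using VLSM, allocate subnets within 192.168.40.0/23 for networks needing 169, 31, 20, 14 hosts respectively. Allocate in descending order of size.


169 hosts -> /24 (254 usable): 192.168.40.0/24
31 hosts -> /26 (62 usable): 192.168.41.0/26
20 hosts -> /27 (30 usable): 192.168.41.64/27
14 hosts -> /28 (14 usable): 192.168.41.96/28
Allocation: 192.168.40.0/24 (169 hosts, 254 usable); 192.168.41.0/26 (31 hosts, 62 usable); 192.168.41.64/27 (20 hosts, 30 usable); 192.168.41.96/28 (14 hosts, 14 usable)


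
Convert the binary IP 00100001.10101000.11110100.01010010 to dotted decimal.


00100001 = 33
10101000 = 168
11110100 = 244
01010010 = 82
IP: 33.168.244.82


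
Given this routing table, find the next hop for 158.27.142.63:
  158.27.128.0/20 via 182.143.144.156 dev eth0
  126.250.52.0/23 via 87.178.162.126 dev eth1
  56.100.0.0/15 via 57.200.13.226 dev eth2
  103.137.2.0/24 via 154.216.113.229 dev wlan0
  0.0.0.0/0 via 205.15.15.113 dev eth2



Longest prefix match for 158.27.142.63:
  /20 158.27.128.0: MATCH
  /23 126.250.52.0: no
  /15 56.100.0.0: no
  /24 103.137.2.0: no
  /0 0.0.0.0: MATCH
Selected: next-hop 182.143.144.156 via eth0 (matched /20)


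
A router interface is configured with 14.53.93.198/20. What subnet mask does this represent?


/20 means 20 network bits, 12 host bits
Binary: 11111111111111111111000000000000
Mask: 255.255.240.0


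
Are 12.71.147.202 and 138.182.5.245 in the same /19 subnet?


Mask: 255.255.224.0
12.71.147.202 AND mask = 12.71.128.0
138.182.5.245 AND mask = 138.182.0.0
No, different subnets (12.71.128.0 vs 138.182.0.0)


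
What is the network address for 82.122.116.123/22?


IP:   01010010.01111010.01110100.01111011
Mask: 11111111.11111111.11111100.00000000
AND operation:
Net:  01010010.01111010.01110100.00000000
Network: 82.122.116.0/22


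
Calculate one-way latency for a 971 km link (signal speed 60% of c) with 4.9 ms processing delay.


Speed = 0.6 * 3e5 km/s = 180000 km/s
Propagation delay = 971 / 180000 = 0.0054 s = 5.3944 ms
Processing delay = 4.9 ms
Total one-way latency = 10.2944 ms


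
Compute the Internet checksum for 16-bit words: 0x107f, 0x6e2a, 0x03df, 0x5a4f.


Sum all words (with carry folding):
+ 0x107f = 0x107f
+ 0x6e2a = 0x7ea9
+ 0x03df = 0x8288
+ 0x5a4f = 0xdcd7
One's complement: ~0xdcd7
Checksum = 0x2328


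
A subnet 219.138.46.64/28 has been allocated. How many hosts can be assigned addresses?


Host bits = 32 - 28 = 4
Total addresses = 2^4 = 16
Usable = total - 2 (network and broadcast)
Usable hosts: 14


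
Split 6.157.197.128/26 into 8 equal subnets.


New prefix = 26 + 3 = 29
Each subnet has 8 addresses
  6.157.197.128/29
  6.157.197.136/29
  6.157.197.144/29
  6.157.197.152/29
  6.157.197.160/29
  6.157.197.168/29
  6.157.197.176/29
  6.157.197.184/29
Subnets: 6.157.197.128/29, 6.157.197.136/29, 6.157.197.144/29, 6.157.197.152/29, 6.157.197.160/29, 6.157.197.168/29, 6.157.197.176/29, 6.157.197.184/29


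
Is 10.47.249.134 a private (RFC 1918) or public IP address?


RFC 1918 private ranges:
  10.0.0.0/8 (10.0.0.0 - 10.255.255.255)
  172.16.0.0/12 (172.16.0.0 - 172.31.255.255)
  192.168.0.0/16 (192.168.0.0 - 192.168.255.255)
Private (in 10.0.0.0/8)


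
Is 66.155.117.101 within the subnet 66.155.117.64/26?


Subnet network: 66.155.117.64
Test IP AND mask: 66.155.117.64
Yes, 66.155.117.101 is in 66.155.117.64/26


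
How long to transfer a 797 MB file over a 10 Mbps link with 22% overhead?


Effective throughput = 10 * (1 - 22/100) = 7.8 Mbps
File size in Mb = 797 * 8 = 6376 Mb
Time = 6376 / 7.8
Time = 817.4359 seconds


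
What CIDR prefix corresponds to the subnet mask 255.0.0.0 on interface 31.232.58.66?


Binary: 11111111.00000000.00000000.00000000
Count leading 1s
Prefix: /8


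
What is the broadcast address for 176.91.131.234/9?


Network: 176.0.0.0/9
Host bits = 23
Set all host bits to 1:
Broadcast: 176.127.255.255


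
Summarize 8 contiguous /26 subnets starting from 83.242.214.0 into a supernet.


Original prefix: /26
Number of subnets: 8 = 2^3
New prefix = 26 - 3 = 23
Supernet: 83.242.214.0/23


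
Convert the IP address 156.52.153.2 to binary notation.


156 = 10011100
52 = 00110100
153 = 10011001
2 = 00000010
Binary: 10011100.00110100.10011001.00000010


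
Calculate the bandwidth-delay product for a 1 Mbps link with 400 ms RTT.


BDP = bandwidth * RTT
= 1 Mbps * 400 ms
= 1 * 1e6 * 400 / 1000 bits
= 400000 bits
= 50000 bytes
= 48.8281 KB
BDP = 400000 bits (50000 bytes)


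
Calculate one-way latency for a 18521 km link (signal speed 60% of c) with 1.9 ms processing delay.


Speed = 0.6 * 3e5 km/s = 180000 km/s
Propagation delay = 18521 / 180000 = 0.1029 s = 102.8944 ms
Processing delay = 1.9 ms
Total one-way latency = 104.7944 ms


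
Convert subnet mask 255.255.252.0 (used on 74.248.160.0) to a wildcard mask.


Subnet mask: 255.255.252.0
Wildcard = 255.255.255.255 - subnet mask
255 - 255 = 0
255 - 255 = 0
255 - 252 = 3
255 - 0 = 255
Wildcard: 0.0.3.255


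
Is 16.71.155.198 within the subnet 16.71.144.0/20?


Subnet network: 16.71.144.0
Test IP AND mask: 16.71.144.0
Yes, 16.71.155.198 is in 16.71.144.0/20


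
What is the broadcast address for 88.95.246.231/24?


Network: 88.95.246.0/24
Host bits = 8
Set all host bits to 1:
Broadcast: 88.95.246.255


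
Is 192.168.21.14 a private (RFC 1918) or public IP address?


RFC 1918 private ranges:
  10.0.0.0/8 (10.0.0.0 - 10.255.255.255)
  172.16.0.0/12 (172.16.0.0 - 172.31.255.255)
  192.168.0.0/16 (192.168.0.0 - 192.168.255.255)
Private (in 192.168.0.0/16)


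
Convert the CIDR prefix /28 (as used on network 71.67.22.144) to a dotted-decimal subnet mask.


/28 means 28 network bits, 4 host bits
Binary: 11111111111111111111111111110000
Mask: 255.255.255.240


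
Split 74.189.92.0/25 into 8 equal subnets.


New prefix = 25 + 3 = 28
Each subnet has 16 addresses
  74.189.92.0/28
  74.189.92.16/28
  74.189.92.32/28
  74.189.92.48/28
  74.189.92.64/28
  74.189.92.80/28
  74.189.92.96/28
  74.189.92.112/28
Subnets: 74.189.92.0/28, 74.189.92.16/28, 74.189.92.32/28, 74.189.92.48/28, 74.189.92.64/28, 74.189.92.80/28, 74.189.92.96/28, 74.189.92.112/28


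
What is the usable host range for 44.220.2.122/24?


Network: 44.220.2.0
Broadcast: 44.220.2.255
First usable = network + 1
Last usable = broadcast - 1
Range: 44.220.2.1 to 44.220.2.254


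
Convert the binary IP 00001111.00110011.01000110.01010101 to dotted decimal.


00001111 = 15
00110011 = 51
01000110 = 70
01010101 = 85
IP: 15.51.70.85


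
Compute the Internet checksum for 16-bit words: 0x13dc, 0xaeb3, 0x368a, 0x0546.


Sum all words (with carry folding):
+ 0x13dc = 0x13dc
+ 0xaeb3 = 0xc28f
+ 0x368a = 0xf919
+ 0x0546 = 0xfe5f
One's complement: ~0xfe5f
Checksum = 0x01a0


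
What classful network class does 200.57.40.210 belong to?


First octet: 200
Binary: 11001000
110xxxxx -> Class C (192-223)
Class C, default mask 255.255.255.0 (/24)


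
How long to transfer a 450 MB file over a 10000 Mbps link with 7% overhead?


Effective throughput = 10000 * (1 - 7/100) = 9300 Mbps
File size in Mb = 450 * 8 = 3600 Mb
Time = 3600 / 9300
Time = 0.3871 seconds


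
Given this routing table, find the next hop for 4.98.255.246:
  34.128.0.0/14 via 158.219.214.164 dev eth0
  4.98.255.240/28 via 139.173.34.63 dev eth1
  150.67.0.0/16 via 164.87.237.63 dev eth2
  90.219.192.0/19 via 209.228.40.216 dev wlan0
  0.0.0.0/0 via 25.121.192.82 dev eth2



Longest prefix match for 4.98.255.246:
  /14 34.128.0.0: no
  /28 4.98.255.240: MATCH
  /16 150.67.0.0: no
  /19 90.219.192.0: no
  /0 0.0.0.0: MATCH
Selected: next-hop 139.173.34.63 via eth1 (matched /28)


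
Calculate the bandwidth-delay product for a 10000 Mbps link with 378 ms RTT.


BDP = bandwidth * RTT
= 10000 Mbps * 378 ms
= 10000 * 1e6 * 378 / 1000 bits
= 3780000000 bits
= 472500000 bytes
= 461425.7812 KB
BDP = 3780000000 bits (472500000 bytes)


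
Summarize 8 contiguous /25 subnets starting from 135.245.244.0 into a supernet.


Original prefix: /25
Number of subnets: 8 = 2^3
New prefix = 25 - 3 = 22
Supernet: 135.245.244.0/22


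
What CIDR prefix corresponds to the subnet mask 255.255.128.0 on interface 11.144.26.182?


Binary: 11111111.11111111.10000000.00000000
Count leading 1s
Prefix: /17


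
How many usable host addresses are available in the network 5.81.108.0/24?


Host bits = 32 - 24 = 8
Total addresses = 2^8 = 256
Usable = total - 2 (network and broadcast)
Usable hosts: 254


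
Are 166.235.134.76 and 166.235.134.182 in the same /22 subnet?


Mask: 255.255.252.0
166.235.134.76 AND mask = 166.235.132.0
166.235.134.182 AND mask = 166.235.132.0
Yes, same subnet (166.235.132.0)


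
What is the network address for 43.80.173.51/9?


IP:   00101011.01010000.10101101.00110011
Mask: 11111111.10000000.00000000.00000000
AND operation:
Net:  00101011.00000000.00000000.00000000
Network: 43.0.0.0/9


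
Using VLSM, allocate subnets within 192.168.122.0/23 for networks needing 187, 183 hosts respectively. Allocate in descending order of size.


187 hosts -> /24 (254 usable): 192.168.122.0/24
183 hosts -> /24 (254 usable): 192.168.123.0/24
Allocation: 192.168.122.0/24 (187 hosts, 254 usable); 192.168.123.0/24 (183 hosts, 254 usable)


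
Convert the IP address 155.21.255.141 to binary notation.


155 = 10011011
21 = 00010101
255 = 11111111
141 = 10001101
Binary: 10011011.00010101.11111111.10001101


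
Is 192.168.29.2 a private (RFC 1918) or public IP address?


RFC 1918 private ranges:
  10.0.0.0/8 (10.0.0.0 - 10.255.255.255)
  172.16.0.0/12 (172.16.0.0 - 172.31.255.255)
  192.168.0.0/16 (192.168.0.0 - 192.168.255.255)
Private (in 192.168.0.0/16)


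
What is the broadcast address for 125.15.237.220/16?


Network: 125.15.0.0/16
Host bits = 16
Set all host bits to 1:
Broadcast: 125.15.255.255


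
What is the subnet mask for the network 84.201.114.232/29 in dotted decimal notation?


/29 means 29 network bits, 3 host bits
Binary: 11111111111111111111111111111000
Mask: 255.255.255.248


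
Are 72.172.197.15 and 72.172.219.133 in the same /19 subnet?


Mask: 255.255.224.0
72.172.197.15 AND mask = 72.172.192.0
72.172.219.133 AND mask = 72.172.192.0
Yes, same subnet (72.172.192.0)


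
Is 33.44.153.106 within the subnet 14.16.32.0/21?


Subnet network: 14.16.32.0
Test IP AND mask: 33.44.152.0
No, 33.44.153.106 is not in 14.16.32.0/21


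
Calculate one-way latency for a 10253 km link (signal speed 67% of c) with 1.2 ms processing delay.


Speed = 0.67 * 3e5 km/s = 201000 km/s
Propagation delay = 10253 / 201000 = 0.051 s = 51.01 ms
Processing delay = 1.2 ms
Total one-way latency = 52.21 ms


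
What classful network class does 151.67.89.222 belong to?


First octet: 151
Binary: 10010111
10xxxxxx -> Class B (128-191)
Class B, default mask 255.255.0.0 (/16)


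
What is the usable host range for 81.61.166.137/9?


Network: 81.0.0.0
Broadcast: 81.127.255.255
First usable = network + 1
Last usable = broadcast - 1
Range: 81.0.0.1 to 81.127.255.254


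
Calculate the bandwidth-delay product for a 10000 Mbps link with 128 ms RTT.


BDP = bandwidth * RTT
= 10000 Mbps * 128 ms
= 10000 * 1e6 * 128 / 1000 bits
= 1280000000 bits
= 160000000 bytes
= 156250 KB
BDP = 1280000000 bits (160000000 bytes)


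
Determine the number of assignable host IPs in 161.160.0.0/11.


Host bits = 32 - 11 = 21
Total addresses = 2^21 = 2097152
Usable = total - 2 (network and broadcast)
Usable hosts: 2097150


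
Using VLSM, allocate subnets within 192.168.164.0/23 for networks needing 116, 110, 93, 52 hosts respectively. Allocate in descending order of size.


116 hosts -> /25 (126 usable): 192.168.164.0/25
110 hosts -> /25 (126 usable): 192.168.164.128/25
93 hosts -> /25 (126 usable): 192.168.165.0/25
52 hosts -> /26 (62 usable): 192.168.165.128/26
Allocation: 192.168.164.0/25 (116 hosts, 126 usable); 192.168.164.128/25 (110 hosts, 126 usable); 192.168.165.0/25 (93 hosts, 126 usable); 192.168.165.128/26 (52 hosts, 62 usable)


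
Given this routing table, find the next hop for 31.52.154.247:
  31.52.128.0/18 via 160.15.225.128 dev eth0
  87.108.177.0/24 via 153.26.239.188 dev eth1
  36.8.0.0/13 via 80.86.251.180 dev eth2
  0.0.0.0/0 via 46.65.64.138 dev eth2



Longest prefix match for 31.52.154.247:
  /18 31.52.128.0: MATCH
  /24 87.108.177.0: no
  /13 36.8.0.0: no
  /0 0.0.0.0: MATCH
Selected: next-hop 160.15.225.128 via eth0 (matched /18)


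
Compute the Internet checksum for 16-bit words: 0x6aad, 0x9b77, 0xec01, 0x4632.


Sum all words (with carry folding):
+ 0x6aad = 0x6aad
+ 0x9b77 = 0x0625
+ 0xec01 = 0xf226
+ 0x4632 = 0x3859
One's complement: ~0x3859
Checksum = 0xc7a6


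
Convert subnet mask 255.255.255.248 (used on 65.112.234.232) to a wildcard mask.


Subnet mask: 255.255.255.248
Wildcard = 255.255.255.255 - subnet mask
255 - 255 = 0
255 - 255 = 0
255 - 255 = 0
255 - 248 = 7
Wildcard: 0.0.0.7


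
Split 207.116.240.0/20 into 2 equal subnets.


New prefix = 20 + 1 = 21
Each subnet has 2048 addresses
  207.116.240.0/21
  207.116.248.0/21
Subnets: 207.116.240.0/21, 207.116.248.0/21


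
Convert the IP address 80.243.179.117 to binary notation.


80 = 01010000
243 = 11110011
179 = 10110011
117 = 01110101
Binary: 01010000.11110011.10110011.01110101


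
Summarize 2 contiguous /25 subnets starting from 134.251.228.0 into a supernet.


Original prefix: /25
Number of subnets: 2 = 2^1
New prefix = 25 - 1 = 24
Supernet: 134.251.228.0/24


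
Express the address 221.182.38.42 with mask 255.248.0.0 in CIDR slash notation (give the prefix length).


Binary: 11111111.11111000.00000000.00000000
Count leading 1s
Prefix: /13


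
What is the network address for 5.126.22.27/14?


IP:   00000101.01111110.00010110.00011011
Mask: 11111111.11111100.00000000.00000000
AND operation:
Net:  00000101.01111100.00000000.00000000
Network: 5.124.0.0/14


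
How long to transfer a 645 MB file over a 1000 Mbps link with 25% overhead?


Effective throughput = 1000 * (1 - 25/100) = 750 Mbps
File size in Mb = 645 * 8 = 5160 Mb
Time = 5160 / 750
Time = 6.88 seconds


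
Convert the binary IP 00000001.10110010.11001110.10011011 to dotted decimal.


00000001 = 1
10110010 = 178
11001110 = 206
10011011 = 155
IP: 1.178.206.155


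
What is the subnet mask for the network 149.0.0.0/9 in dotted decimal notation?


/9 means 9 network bits, 23 host bits
Binary: 11111111100000000000000000000000
Mask: 255.128.0.0


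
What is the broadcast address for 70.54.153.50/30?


Network: 70.54.153.48/30
Host bits = 2
Set all host bits to 1:
Broadcast: 70.54.153.51


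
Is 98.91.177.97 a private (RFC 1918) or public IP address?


RFC 1918 private ranges:
  10.0.0.0/8 (10.0.0.0 - 10.255.255.255)
  172.16.0.0/12 (172.16.0.0 - 172.31.255.255)
  192.168.0.0/16 (192.168.0.0 - 192.168.255.255)
Public (not in any RFC 1918 range)


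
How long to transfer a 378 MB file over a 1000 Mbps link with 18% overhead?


Effective throughput = 1000 * (1 - 18/100) = 820.0 Mbps
File size in Mb = 378 * 8 = 3024 Mb
Time = 3024 / 820.0
Time = 3.6878 seconds


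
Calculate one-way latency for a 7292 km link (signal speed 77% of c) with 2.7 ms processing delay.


Speed = 0.77 * 3e5 km/s = 231000 km/s
Propagation delay = 7292 / 231000 = 0.0316 s = 31.5671 ms
Processing delay = 2.7 ms
Total one-way latency = 34.2671 ms


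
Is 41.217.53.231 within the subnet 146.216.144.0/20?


Subnet network: 146.216.144.0
Test IP AND mask: 41.217.48.0
No, 41.217.53.231 is not in 146.216.144.0/20


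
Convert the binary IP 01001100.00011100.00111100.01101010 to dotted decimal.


01001100 = 76
00011100 = 28
00111100 = 60
01101010 = 106
IP: 76.28.60.106


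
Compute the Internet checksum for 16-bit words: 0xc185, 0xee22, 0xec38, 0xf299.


Sum all words (with carry folding):
+ 0xc185 = 0xc185
+ 0xee22 = 0xafa8
+ 0xec38 = 0x9be1
+ 0xf299 = 0x8e7b
One's complement: ~0x8e7b
Checksum = 0x7184


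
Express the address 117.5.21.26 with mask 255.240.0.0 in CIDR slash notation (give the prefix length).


Binary: 11111111.11110000.00000000.00000000
Count leading 1s
Prefix: /12


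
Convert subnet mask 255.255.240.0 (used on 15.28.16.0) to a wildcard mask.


Subnet mask: 255.255.240.0
Wildcard = 255.255.255.255 - subnet mask
255 - 255 = 0
255 - 255 = 0
255 - 240 = 15
255 - 0 = 255
Wildcard: 0.0.15.255


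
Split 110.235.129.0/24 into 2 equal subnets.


New prefix = 24 + 1 = 25
Each subnet has 128 addresses
  110.235.129.0/25
  110.235.129.128/25
Subnets: 110.235.129.0/25, 110.235.129.128/25


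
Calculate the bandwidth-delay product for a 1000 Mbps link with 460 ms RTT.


BDP = bandwidth * RTT
= 1000 Mbps * 460 ms
= 1000 * 1e6 * 460 / 1000 bits
= 460000000 bits
= 57500000 bytes
= 56152.3438 KB
BDP = 460000000 bits (57500000 bytes)


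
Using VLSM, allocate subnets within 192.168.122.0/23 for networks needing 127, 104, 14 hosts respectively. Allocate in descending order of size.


127 hosts -> /24 (254 usable): 192.168.122.0/24
104 hosts -> /25 (126 usable): 192.168.123.0/25
14 hosts -> /28 (14 usable): 192.168.123.128/28
Allocation: 192.168.122.0/24 (127 hosts, 254 usable); 192.168.123.0/25 (104 hosts, 126 usable); 192.168.123.128/28 (14 hosts, 14 usable)


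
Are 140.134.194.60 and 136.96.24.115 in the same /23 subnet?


Mask: 255.255.254.0
140.134.194.60 AND mask = 140.134.194.0
136.96.24.115 AND mask = 136.96.24.0
No, different subnets (140.134.194.0 vs 136.96.24.0)


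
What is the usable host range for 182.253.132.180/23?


Network: 182.253.132.0
Broadcast: 182.253.133.255
First usable = network + 1
Last usable = broadcast - 1
Range: 182.253.132.1 to 182.253.133.254


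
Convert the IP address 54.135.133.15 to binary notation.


54 = 00110110
135 = 10000111
133 = 10000101
15 = 00001111
Binary: 00110110.10000111.10000101.00001111


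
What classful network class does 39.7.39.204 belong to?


First octet: 39
Binary: 00100111
0xxxxxxx -> Class A (1-126)
Class A, default mask 255.0.0.0 (/8)


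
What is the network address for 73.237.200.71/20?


IP:   01001001.11101101.11001000.01000111
Mask: 11111111.11111111.11110000.00000000
AND operation:
Net:  01001001.11101101.11000000.00000000
Network: 73.237.192.0/20


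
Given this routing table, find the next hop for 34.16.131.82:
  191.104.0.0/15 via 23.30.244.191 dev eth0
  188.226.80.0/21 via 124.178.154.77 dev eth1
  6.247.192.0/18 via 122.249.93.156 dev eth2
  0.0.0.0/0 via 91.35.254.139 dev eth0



Longest prefix match for 34.16.131.82:
  /15 191.104.0.0: no
  /21 188.226.80.0: no
  /18 6.247.192.0: no
  /0 0.0.0.0: MATCH
Selected: next-hop 91.35.254.139 via eth0 (matched /0)


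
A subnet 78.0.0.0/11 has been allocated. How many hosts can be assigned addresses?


Host bits = 32 - 11 = 21
Total addresses = 2^21 = 2097152
Usable = total - 2 (network and broadcast)
Usable hosts: 2097150


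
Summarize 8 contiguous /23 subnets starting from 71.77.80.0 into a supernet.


Original prefix: /23
Number of subnets: 8 = 2^3
New prefix = 23 - 3 = 20
Supernet: 71.77.80.0/20


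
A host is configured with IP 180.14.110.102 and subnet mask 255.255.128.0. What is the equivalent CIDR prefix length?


Binary: 11111111.11111111.10000000.00000000
Count leading 1s
Prefix: /17


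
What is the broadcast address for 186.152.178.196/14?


Network: 186.152.0.0/14
Host bits = 18
Set all host bits to 1:
Broadcast: 186.155.255.255


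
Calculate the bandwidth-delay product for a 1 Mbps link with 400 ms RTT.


BDP = bandwidth * RTT
= 1 Mbps * 400 ms
= 1 * 1e6 * 400 / 1000 bits
= 400000 bits
= 50000 bytes
= 48.8281 KB
BDP = 400000 bits (50000 bytes)


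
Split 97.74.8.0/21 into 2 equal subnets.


New prefix = 21 + 1 = 22
Each subnet has 1024 addresses
  97.74.8.0/22
  97.74.12.0/22
Subnets: 97.74.8.0/22, 97.74.12.0/22


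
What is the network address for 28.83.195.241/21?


IP:   00011100.01010011.11000011.11110001
Mask: 11111111.11111111.11111000.00000000
AND operation:
Net:  00011100.01010011.11000000.00000000
Network: 28.83.192.0/21


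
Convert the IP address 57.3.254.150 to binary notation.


57 = 00111001
3 = 00000011
254 = 11111110
150 = 10010110
Binary: 00111001.00000011.11111110.10010110


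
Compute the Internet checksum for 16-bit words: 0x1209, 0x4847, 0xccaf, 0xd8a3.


Sum all words (with carry folding):
+ 0x1209 = 0x1209
+ 0x4847 = 0x5a50
+ 0xccaf = 0x2700
+ 0xd8a3 = 0xffa3
One's complement: ~0xffa3
Checksum = 0x005c


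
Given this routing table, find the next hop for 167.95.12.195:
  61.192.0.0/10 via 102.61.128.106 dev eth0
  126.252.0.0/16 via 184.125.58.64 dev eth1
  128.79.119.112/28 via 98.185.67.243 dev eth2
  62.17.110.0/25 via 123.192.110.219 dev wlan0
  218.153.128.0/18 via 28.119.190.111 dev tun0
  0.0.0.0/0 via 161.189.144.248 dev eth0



Longest prefix match for 167.95.12.195:
  /10 61.192.0.0: no
  /16 126.252.0.0: no
  /28 128.79.119.112: no
  /25 62.17.110.0: no
  /18 218.153.128.0: no
  /0 0.0.0.0: MATCH
Selected: next-hop 161.189.144.248 via eth0 (matched /0)


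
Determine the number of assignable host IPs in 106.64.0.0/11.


Host bits = 32 - 11 = 21
Total addresses = 2^21 = 2097152
Usable = total - 2 (network and broadcast)
Usable hosts: 2097150


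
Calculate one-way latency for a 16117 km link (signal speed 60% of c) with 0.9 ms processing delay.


Speed = 0.6 * 3e5 km/s = 180000 km/s
Propagation delay = 16117 / 180000 = 0.0895 s = 89.5389 ms
Processing delay = 0.9 ms
Total one-way latency = 90.4389 ms


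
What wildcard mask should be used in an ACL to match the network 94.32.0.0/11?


Subnet mask: 255.224.0.0
Wildcard = 255.255.255.255 - subnet mask
255 - 255 = 0
255 - 224 = 31
255 - 0 = 255
255 - 0 = 255
Wildcard: 0.31.255.255


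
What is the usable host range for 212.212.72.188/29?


Network: 212.212.72.184
Broadcast: 212.212.72.191
First usable = network + 1
Last usable = broadcast - 1
Range: 212.212.72.185 to 212.212.72.190


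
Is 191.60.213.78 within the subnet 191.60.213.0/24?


Subnet network: 191.60.213.0
Test IP AND mask: 191.60.213.0
Yes, 191.60.213.78 is in 191.60.213.0/24


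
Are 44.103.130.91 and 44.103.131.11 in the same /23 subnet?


Mask: 255.255.254.0
44.103.130.91 AND mask = 44.103.130.0
44.103.131.11 AND mask = 44.103.130.0
Yes, same subnet (44.103.130.0)


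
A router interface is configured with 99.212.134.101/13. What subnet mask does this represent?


/13 means 13 network bits, 19 host bits
Binary: 11111111111110000000000000000000
Mask: 255.248.0.0


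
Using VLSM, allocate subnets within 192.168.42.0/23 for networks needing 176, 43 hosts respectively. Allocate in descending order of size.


176 hosts -> /24 (254 usable): 192.168.42.0/24
43 hosts -> /26 (62 usable): 192.168.43.0/26
Allocation: 192.168.42.0/24 (176 hosts, 254 usable); 192.168.43.0/26 (43 hosts, 62 usable)


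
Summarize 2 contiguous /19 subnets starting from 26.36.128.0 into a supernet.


Original prefix: /19
Number of subnets: 2 = 2^1
New prefix = 19 - 1 = 18
Supernet: 26.36.128.0/18


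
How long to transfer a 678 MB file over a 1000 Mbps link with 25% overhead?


Effective throughput = 1000 * (1 - 25/100) = 750 Mbps
File size in Mb = 678 * 8 = 5424 Mb
Time = 5424 / 750
Time = 7.232 seconds


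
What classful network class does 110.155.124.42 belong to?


First octet: 110
Binary: 01101110
0xxxxxxx -> Class A (1-126)
Class A, default mask 255.0.0.0 (/8)


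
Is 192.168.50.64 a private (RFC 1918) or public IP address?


RFC 1918 private ranges:
  10.0.0.0/8 (10.0.0.0 - 10.255.255.255)
  172.16.0.0/12 (172.16.0.0 - 172.31.255.255)
  192.168.0.0/16 (192.168.0.0 - 192.168.255.255)
Private (in 192.168.0.0/16)


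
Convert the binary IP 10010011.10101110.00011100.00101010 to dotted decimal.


10010011 = 147
10101110 = 174
00011100 = 28
00101010 = 42
IP: 147.174.28.42


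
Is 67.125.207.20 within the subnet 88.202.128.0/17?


Subnet network: 88.202.128.0
Test IP AND mask: 67.125.128.0
No, 67.125.207.20 is not in 88.202.128.0/17


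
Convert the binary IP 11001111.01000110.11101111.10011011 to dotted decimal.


11001111 = 207
01000110 = 70
11101111 = 239
10011011 = 155
IP: 207.70.239.155


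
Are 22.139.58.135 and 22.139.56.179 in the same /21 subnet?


Mask: 255.255.248.0
22.139.58.135 AND mask = 22.139.56.0
22.139.56.179 AND mask = 22.139.56.0
Yes, same subnet (22.139.56.0)
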